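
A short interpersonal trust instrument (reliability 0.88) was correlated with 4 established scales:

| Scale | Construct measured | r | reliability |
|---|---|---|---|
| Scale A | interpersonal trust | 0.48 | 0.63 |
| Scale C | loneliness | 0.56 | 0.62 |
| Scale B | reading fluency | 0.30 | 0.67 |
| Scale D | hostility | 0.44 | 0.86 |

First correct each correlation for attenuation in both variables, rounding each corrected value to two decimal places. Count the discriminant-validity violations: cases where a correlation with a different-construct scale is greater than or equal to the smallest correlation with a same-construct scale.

1

Disattenuated r (r / √(r_scale · r_new)):
  Scale A (conv): 0.48 / √(0.63·0.88) = 0.64
  Scale C (disc): 0.56 / √(0.62·0.88) = 0.76
  Scale B (disc): 0.30 / √(0.67·0.88) = 0.39
  Scale D (disc): 0.44 / √(0.86·0.88) = 0.51
Smallest convergent = 0.64. Discriminant values: 0.76, 0.39, 0.51; count ≥ 0.64 → 1.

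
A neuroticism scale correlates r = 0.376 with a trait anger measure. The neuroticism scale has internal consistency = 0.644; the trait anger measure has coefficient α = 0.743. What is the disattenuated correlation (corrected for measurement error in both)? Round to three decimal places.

0.544

r_true = r_obs / √(r_xx · r_yy) = 0.376 / √(0.644 × 0.743) = 0.376 / √0.478492 = 0.376 / 0.6917 ≈ 0.544.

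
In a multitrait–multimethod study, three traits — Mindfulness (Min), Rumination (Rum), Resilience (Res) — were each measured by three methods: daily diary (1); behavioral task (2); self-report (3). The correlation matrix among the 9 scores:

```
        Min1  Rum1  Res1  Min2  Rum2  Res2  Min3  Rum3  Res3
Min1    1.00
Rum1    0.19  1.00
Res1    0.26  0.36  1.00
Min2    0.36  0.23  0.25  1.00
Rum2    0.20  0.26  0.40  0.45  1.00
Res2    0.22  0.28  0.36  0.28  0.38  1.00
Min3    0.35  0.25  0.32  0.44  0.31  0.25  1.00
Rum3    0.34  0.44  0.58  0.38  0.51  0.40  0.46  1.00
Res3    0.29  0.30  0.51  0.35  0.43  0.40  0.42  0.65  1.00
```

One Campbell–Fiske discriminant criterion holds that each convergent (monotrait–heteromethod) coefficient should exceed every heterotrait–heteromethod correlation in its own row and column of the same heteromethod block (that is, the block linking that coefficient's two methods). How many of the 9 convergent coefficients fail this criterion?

Checking each validity diagonal entry against its comparison values:
Min (methods 1·2): 0.36 vs {0.20, 0.23, 0.22, 0.25} → pass.
Min (methods 1·3): 0.35 vs {0.34, 0.25, 0.29, 0.32} → pass.
Min (methods 2·3): 0.44 vs {0.38, 0.31, 0.35, 0.25} → pass.
Rum (methods 1·2): 0.26 vs {0.23, 0.20, 0.28, 0.40} → fail.
Rum (methods 1·3): 0.44 vs {0.25, 0.34, 0.30, 0.58} → fail.
Rum (methods 2·3): 0.51 vs {0.31, 0.38, 0.43, 0.40} → pass.
Res (methods 1·2): 0.36 vs {0.25, 0.22, 0.40, 0.28} → fail.
Res (methods 1·3): 0.51 vs {0.32, 0.29, 0.58, 0.30} → fail.
Res (methods 2·3): 0.40 vs {0.25, 0.35, 0.40, 0.43} → fail.
5 of 9 fail.

5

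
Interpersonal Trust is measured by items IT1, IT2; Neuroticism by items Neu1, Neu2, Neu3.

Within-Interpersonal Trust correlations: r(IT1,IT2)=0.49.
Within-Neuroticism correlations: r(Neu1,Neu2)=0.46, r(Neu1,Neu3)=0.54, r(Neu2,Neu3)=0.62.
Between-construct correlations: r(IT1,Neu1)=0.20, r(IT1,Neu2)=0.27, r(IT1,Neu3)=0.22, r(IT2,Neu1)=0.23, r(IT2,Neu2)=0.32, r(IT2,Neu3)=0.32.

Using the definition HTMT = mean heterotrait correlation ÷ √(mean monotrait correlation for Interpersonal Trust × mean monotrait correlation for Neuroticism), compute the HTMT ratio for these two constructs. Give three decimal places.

Between-construct mean = 1.56/6 = 0.2600.
Mean within-IT = 0.49/1 = 0.4900; mean within-Neu = 1.62/3 = 0.5400.
Geometric mean = √(0.4900 × 0.5400) = 0.5144.
HTMT = 0.2600 / 0.5144 = 0.505.

0.505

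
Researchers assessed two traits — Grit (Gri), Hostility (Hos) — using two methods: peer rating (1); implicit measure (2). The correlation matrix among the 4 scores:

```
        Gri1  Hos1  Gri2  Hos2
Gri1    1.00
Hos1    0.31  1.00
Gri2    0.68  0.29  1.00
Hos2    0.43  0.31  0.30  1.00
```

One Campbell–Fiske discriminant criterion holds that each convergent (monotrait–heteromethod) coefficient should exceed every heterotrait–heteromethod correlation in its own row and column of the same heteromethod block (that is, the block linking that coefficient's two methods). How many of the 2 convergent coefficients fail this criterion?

1

Checking each validity diagonal entry against its comparison values:
Gri (methods 1·2): 0.68 vs {0.43, 0.29} → pass.
Hos (methods 1·2): 0.31 vs {0.29, 0.43} → fail.
1 of 2 fail.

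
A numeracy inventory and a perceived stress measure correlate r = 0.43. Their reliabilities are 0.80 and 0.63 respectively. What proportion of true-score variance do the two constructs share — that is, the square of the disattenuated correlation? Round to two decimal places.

0.37

Disattenuated r = 0.43 / √(0.80 × 0.63) = 0.43 / 0.7099 = 0.6057.
Shared true-score variance = 0.6057² = 0.3669 ≈ 0.37.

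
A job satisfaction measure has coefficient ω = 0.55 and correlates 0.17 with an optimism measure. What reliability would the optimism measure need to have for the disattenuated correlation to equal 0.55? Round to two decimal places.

0.17

r_true = r_obs / √(r_xx · r_yy) ⇒ 0.55 = 0.17 / √(0.55 · r_yy).
√(0.55 · r_yy) = 0.17 / 0.55 = 0.3091; 0.55 · r_yy = 0.0955; r_yy = 0.0955 / 0.55 ≈ 0.17.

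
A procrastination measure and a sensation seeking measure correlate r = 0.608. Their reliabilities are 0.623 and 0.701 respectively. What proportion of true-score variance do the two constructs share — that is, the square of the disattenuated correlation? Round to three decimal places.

0.846

Disattenuated r = 0.608 / √(0.623 × 0.701) = 0.608 / 0.6609 = 0.9200.
Shared true-score variance = 0.9200² = 0.8464 ≈ 0.846.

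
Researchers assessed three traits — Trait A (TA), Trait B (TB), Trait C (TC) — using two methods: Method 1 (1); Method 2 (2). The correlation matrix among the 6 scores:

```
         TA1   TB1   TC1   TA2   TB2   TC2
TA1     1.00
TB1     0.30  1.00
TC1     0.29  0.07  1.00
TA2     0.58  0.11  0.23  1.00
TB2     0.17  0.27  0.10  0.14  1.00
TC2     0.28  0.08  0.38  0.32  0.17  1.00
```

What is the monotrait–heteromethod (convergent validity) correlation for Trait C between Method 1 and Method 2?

0.38

Same trait (TC), different methods: r(TC1, TC2) = 0.38.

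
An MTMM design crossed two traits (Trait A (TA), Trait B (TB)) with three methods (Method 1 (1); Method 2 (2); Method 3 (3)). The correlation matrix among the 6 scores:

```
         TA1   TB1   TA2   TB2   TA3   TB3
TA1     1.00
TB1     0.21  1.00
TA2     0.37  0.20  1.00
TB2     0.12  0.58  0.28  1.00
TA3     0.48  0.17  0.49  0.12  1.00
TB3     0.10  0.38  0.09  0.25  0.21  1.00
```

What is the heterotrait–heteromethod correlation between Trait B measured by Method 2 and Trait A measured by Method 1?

Different traits and methods: r(TB2, TA1) = 0.12.

0.12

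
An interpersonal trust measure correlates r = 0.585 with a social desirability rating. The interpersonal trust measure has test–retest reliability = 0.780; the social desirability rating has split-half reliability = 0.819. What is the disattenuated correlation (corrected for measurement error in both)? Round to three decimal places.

r_true = r_obs / √(r_xx · r_yy) = 0.585 / √(0.780 × 0.819) = 0.585 / √0.638820 = 0.585 / 0.7993 ≈ 0.732.

0.732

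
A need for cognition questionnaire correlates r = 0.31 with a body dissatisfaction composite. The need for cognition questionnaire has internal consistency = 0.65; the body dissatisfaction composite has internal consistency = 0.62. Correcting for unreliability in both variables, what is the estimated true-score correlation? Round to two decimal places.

r_true = r_obs / √(r_xx · r_yy) = 0.31 / √(0.65 × 0.62) = 0.31 / √0.4030 = 0.31 / 0.6348 ≈ 0.49.

0.49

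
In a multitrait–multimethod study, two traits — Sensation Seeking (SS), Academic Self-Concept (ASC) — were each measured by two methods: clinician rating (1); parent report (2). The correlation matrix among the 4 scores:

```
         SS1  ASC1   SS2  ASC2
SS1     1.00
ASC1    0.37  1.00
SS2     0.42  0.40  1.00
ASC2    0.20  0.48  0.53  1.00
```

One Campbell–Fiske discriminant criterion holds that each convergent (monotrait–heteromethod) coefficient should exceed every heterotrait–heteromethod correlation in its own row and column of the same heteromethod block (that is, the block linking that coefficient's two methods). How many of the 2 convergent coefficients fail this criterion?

Each convergent coefficient versus the relevant comparison correlations:
SS (methods 1·2): 0.42 vs {0.20, 0.40} → pass.
ASC (methods 1·2): 0.48 vs {0.40, 0.20} → pass.
0 of 2 fail.

0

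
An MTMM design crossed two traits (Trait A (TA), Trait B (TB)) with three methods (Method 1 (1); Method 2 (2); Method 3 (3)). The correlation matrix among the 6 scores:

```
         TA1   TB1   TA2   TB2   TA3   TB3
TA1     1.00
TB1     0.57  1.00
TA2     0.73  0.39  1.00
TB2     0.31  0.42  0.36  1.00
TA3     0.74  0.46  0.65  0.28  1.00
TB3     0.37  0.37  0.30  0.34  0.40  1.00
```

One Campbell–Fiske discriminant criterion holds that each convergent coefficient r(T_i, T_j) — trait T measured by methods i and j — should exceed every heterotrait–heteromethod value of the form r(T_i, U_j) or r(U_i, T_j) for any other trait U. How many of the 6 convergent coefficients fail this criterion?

Each convergent coefficient versus the relevant comparison correlations:
TA (methods 1·2): 0.73 vs {0.31, 0.39} → pass.
TA (methods 1·3): 0.74 vs {0.37, 0.46} → pass.
TA (methods 2·3): 0.65 vs {0.30, 0.28} → pass.
TB (methods 1·2): 0.42 vs {0.39, 0.31} → pass.
TB (methods 1·3): 0.37 vs {0.46, 0.37} → fail.
TB (methods 2·3): 0.34 vs {0.28, 0.30} → pass.
1 of 6 fail.

1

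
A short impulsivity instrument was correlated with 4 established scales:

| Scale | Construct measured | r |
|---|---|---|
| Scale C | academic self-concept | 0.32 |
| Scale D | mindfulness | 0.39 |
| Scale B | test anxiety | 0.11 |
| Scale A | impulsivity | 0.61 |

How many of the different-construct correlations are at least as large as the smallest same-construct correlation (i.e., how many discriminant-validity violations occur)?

0

Convergent (same construct = impulsivity): Scale A.
Smallest convergent = 0.61. Discriminant values: 0.32, 0.39, 0.11; count ≥ 0.61 → 0.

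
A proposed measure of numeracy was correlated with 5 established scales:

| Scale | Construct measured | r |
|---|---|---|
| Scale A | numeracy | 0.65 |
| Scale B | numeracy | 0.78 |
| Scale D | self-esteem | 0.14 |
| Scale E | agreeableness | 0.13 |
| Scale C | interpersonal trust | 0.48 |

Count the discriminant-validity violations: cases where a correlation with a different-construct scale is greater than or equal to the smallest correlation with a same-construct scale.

Convergent (same construct = numeracy): Scale A, Scale B.
Smallest convergent = 0.65. Discriminant values: 0.14, 0.13, 0.48; count ≥ 0.65 → 0.

0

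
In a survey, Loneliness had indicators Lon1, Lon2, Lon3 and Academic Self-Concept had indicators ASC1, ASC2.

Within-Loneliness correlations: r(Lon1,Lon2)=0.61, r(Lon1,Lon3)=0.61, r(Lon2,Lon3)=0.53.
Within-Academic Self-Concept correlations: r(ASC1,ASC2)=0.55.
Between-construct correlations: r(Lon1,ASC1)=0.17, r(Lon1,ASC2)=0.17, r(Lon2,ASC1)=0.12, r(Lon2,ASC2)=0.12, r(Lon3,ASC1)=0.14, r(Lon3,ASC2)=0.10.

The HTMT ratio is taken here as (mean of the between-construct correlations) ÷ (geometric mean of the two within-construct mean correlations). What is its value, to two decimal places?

Mean between = 0.82/6 = 0.1367.
Mean within-Lon = 1.75/3 = 0.5833; mean within-ASC = 0.55/1 = 0.5500.
Geometric mean = √(0.5833 × 0.5500) = 0.5664.
HTMT = 0.1367 / 0.5664 = 0.24.

0.24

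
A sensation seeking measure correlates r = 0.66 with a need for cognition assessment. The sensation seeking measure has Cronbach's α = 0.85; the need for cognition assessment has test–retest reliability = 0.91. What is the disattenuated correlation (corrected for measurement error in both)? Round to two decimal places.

0.75

r_true = r_obs / √(r_xx · r_yy) = 0.66 / √(0.85 × 0.91) = 0.66 / √0.7735 = 0.66 / 0.8795 ≈ 0.75.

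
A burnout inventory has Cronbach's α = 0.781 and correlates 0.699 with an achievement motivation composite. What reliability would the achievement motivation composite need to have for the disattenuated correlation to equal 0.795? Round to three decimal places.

0.990

r_true = r_obs / √(r_xx · r_yy) ⇒ 0.795 = 0.699 / √(0.781 · r_yy).
√(0.781 · r_yy) = 0.699 / 0.795 = 0.8792; 0.781 · r_yy = 0.7730; r_yy = 0.7730 / 0.781 ≈ 0.990.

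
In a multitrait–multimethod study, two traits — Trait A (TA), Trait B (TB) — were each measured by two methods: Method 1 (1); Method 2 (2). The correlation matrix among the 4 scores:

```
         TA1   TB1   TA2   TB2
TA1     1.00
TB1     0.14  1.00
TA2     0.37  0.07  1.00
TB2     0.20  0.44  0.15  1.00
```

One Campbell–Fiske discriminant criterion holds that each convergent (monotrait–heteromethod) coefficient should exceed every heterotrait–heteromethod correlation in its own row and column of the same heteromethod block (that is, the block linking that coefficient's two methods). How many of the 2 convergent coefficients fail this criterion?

0

Each convergent coefficient versus the relevant comparison correlations:
TA (methods 1·2): 0.37 vs {0.20, 0.07} → pass.
TB (methods 1·2): 0.44 vs {0.07, 0.20} → pass.
0 of 2 fail.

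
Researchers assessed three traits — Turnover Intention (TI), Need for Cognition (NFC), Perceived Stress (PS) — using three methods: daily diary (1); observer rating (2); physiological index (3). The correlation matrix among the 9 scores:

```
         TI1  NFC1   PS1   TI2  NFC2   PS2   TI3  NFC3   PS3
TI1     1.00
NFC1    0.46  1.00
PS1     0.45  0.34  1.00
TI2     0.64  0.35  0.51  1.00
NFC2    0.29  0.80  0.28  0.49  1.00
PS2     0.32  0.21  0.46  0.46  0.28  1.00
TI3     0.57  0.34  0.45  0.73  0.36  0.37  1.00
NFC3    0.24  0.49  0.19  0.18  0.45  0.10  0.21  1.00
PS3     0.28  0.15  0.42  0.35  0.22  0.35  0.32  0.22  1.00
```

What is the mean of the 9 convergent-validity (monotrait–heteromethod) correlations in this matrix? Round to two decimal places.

Convergent values: 0.64, 0.57, 0.73, 0.80, 0.49, 0.45, 0.46, 0.42, 0.35; mean = 4.91/9 = 0.55.

0.55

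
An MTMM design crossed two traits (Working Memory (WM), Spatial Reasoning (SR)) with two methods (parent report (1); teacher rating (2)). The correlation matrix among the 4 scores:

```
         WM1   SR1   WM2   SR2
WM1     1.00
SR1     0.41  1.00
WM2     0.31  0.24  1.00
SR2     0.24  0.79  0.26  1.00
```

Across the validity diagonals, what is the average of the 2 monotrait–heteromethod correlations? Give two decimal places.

0.55

Convergent values: 0.31, 0.79; mean = 1.10/2 = 0.55.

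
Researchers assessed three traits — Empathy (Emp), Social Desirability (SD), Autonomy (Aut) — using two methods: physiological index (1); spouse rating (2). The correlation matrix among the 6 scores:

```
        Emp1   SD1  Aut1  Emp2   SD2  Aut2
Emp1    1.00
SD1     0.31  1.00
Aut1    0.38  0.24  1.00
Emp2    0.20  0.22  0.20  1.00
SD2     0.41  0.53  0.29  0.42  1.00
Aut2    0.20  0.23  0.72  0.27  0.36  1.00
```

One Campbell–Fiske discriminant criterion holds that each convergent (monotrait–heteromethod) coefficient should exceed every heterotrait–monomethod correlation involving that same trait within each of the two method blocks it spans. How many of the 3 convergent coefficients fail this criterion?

1

Convergent coefficients and their comparison sets:
Emp (methods 1·2): 0.20 vs {0.31, 0.42, 0.38, 0.27} → fail.
SD (methods 1·2): 0.53 vs {0.31, 0.42, 0.24, 0.36} → pass.
Aut (methods 1·2): 0.72 vs {0.38, 0.27, 0.24, 0.36} → pass.
1 of 3 fail.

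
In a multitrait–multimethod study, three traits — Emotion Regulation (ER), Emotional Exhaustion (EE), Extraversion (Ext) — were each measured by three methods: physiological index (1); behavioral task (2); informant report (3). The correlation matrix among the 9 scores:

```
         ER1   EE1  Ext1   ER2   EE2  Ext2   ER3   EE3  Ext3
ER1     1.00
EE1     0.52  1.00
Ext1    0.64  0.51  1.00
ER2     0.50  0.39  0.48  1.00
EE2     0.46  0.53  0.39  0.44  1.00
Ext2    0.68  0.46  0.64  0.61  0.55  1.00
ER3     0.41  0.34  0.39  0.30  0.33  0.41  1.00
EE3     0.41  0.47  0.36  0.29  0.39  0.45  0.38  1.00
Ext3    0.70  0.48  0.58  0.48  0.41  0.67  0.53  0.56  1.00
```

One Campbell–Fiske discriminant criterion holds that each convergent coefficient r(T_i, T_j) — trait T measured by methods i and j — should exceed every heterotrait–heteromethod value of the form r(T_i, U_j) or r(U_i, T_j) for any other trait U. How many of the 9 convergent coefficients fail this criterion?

Convergent coefficients and their comparison sets:
ER (methods 1·2): 0.50 vs {0.46, 0.39, 0.68, 0.48} → fail.
ER (methods 1·3): 0.41 vs {0.41, 0.34, 0.70, 0.39} → fail.
ER (methods 2·3): 0.30 vs {0.29, 0.33, 0.48, 0.41} → fail.
EE (methods 1·2): 0.53 vs {0.39, 0.46, 0.46, 0.39} → pass.
EE (methods 1·3): 0.47 vs {0.34, 0.41, 0.48, 0.36} → fail.
EE (methods 2·3): 0.39 vs {0.33, 0.29, 0.41, 0.45} → fail.
Ext (methods 1·2): 0.64 vs {0.48, 0.68, 0.39, 0.46} → fail.
Ext (methods 1·3): 0.58 vs {0.39, 0.70, 0.36, 0.48} → fail.
Ext (methods 2·3): 0.67 vs {0.41, 0.48, 0.45, 0.41} → pass.
7 of 9 fail.

7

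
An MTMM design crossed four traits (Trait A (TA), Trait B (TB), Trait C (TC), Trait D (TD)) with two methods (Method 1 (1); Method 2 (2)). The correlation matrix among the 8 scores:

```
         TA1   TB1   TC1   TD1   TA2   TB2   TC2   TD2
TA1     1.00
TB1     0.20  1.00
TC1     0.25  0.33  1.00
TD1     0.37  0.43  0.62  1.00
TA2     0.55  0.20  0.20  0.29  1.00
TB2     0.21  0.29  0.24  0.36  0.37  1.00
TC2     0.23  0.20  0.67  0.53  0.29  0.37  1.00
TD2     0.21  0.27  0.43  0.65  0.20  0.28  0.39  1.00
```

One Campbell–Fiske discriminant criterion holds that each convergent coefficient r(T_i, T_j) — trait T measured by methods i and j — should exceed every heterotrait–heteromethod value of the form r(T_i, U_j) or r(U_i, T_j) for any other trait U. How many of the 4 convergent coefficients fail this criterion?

Convergent coefficients and their comparison sets:
TA (methods 1·2): 0.55 vs {0.21, 0.20, 0.23, 0.20, 0.21, 0.29} → pass.
TB (methods 1·2): 0.29 vs {0.20, 0.21, 0.20, 0.24, 0.27, 0.36} → fail.
TC (methods 1·2): 0.67 vs {0.20, 0.23, 0.24, 0.20, 0.43, 0.53} → pass.
TD (methods 1·2): 0.65 vs {0.29, 0.21, 0.36, 0.27, 0.53, 0.43} → pass.
1 of 4 fail.

1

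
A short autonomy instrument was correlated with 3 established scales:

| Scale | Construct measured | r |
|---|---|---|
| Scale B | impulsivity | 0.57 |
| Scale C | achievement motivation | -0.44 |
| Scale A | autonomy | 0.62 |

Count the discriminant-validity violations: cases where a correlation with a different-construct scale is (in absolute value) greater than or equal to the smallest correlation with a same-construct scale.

Convergent (same construct = autonomy): Scale A.
Smallest convergent = 0.62. Discriminant |r|: 0.57, 0.44; count ≥ 0.62 → 0.

0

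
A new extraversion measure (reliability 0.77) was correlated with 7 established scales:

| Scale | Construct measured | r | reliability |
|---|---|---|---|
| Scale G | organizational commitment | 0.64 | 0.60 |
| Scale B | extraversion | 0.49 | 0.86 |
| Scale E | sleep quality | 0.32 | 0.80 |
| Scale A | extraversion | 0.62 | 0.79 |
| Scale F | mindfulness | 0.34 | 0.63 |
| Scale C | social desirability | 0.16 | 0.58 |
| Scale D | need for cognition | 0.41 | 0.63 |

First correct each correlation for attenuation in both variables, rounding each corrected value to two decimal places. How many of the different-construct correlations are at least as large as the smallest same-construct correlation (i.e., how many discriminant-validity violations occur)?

Disattenuated r (r / √(r_scale · r_new)):
  Scale G (disc): 0.64 / √(0.60·0.77) = 0.94
  Scale B (conv): 0.49 / √(0.86·0.77) = 0.60
  Scale E (disc): 0.32 / √(0.80·0.77) = 0.41
  Scale A (conv): 0.62 / √(0.79·0.77) = 0.79
  Scale F (disc): 0.34 / √(0.63·0.77) = 0.49
  Scale C (disc): 0.16 / √(0.58·0.77) = 0.24
  Scale D (disc): 0.41 / √(0.63·0.77) = 0.59
Smallest convergent = 0.60. Discriminant values: 0.94, 0.41, 0.49, 0.24, 0.59; count ≥ 0.60 → 1.

1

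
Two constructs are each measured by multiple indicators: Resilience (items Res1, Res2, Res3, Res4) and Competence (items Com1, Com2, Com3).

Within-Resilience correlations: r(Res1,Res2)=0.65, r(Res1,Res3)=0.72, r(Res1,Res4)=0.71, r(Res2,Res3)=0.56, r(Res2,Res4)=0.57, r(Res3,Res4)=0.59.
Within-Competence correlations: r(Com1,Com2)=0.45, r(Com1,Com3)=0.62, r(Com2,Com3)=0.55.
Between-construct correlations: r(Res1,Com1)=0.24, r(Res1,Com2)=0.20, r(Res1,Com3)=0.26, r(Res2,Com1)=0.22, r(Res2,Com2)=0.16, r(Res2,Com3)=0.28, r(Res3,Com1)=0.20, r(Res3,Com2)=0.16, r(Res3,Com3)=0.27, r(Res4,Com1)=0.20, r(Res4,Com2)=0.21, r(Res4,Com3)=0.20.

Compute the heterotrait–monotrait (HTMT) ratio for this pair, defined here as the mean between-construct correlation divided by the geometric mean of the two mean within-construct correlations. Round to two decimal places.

Mean between = 2.60/12 = 0.2167.
Mean within-Res = 3.80/6 = 0.6333; mean within-Com = 1.62/3 = 0.5400.
Geometric mean = √(0.6333 × 0.5400) = 0.5848.
HTMT = 0.2167 / 0.5848 = 0.37.

0.37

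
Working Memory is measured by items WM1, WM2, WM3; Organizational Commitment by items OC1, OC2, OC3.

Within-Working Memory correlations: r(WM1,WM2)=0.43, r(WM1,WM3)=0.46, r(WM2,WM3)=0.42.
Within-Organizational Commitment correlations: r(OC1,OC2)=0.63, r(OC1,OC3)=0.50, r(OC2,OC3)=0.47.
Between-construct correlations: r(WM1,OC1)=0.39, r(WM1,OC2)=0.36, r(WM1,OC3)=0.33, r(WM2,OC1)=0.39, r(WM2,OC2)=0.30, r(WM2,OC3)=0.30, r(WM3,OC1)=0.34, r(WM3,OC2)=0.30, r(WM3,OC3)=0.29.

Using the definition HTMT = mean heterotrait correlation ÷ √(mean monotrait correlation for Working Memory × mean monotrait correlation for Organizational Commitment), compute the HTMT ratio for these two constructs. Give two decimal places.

Between-construct mean = 3.00/9 = 0.3333.
Mean within-WM = 1.31/3 = 0.4367; mean within-OC = 1.60/3 = 0.5333.
Geometric mean = √(0.4367 × 0.5333) = 0.4826.
HTMT = 0.3333 / 0.4826 = 0.69.

0.69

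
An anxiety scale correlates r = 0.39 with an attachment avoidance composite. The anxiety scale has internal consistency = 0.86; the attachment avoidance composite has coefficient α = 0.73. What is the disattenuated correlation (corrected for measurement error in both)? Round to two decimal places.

r_true = r_obs / √(r_xx · r_yy) = 0.39 / √(0.86 × 0.73) = 0.39 / √0.6278 = 0.39 / 0.7923 ≈ 0.49.

0.49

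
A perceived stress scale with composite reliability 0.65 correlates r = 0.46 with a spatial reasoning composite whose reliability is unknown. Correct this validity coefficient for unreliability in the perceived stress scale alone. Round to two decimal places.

0.57

Single correction: r_c = r_obs / √r_xx = 0.46 / √0.65 = 0.46 / 0.8062 ≈ 0.57.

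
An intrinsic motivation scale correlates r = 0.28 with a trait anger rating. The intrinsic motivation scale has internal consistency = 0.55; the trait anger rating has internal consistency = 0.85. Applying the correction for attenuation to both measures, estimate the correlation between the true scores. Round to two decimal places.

0.41

r_true = r_obs / √(r_xx · r_yy) = 0.28 / √(0.55 × 0.85) = 0.28 / √0.4675 = 0.28 / 0.6837 ≈ 0.41.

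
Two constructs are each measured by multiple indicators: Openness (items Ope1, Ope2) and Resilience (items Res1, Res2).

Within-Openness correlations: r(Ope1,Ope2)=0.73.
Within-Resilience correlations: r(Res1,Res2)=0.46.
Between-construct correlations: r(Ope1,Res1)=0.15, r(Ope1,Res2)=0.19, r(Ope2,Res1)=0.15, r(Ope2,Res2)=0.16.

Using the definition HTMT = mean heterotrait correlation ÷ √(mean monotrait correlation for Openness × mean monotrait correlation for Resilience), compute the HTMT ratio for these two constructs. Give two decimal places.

0.28

Mean heterotrait r = 0.65/4 = 0.1625.
Mean within-Ope = 0.73/1 = 0.7300; mean within-Res = 0.46/1 = 0.4600.
Geometric mean = √(0.7300 × 0.4600) = 0.5795.
HTMT = 0.1625 / 0.5795 = 0.28.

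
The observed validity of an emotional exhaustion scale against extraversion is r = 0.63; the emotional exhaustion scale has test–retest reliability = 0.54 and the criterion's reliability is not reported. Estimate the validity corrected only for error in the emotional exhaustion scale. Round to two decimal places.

Single correction: r_c = r_obs / √r_xx = 0.63 / √0.54 = 0.63 / 0.7348 ≈ 0.86.

0.86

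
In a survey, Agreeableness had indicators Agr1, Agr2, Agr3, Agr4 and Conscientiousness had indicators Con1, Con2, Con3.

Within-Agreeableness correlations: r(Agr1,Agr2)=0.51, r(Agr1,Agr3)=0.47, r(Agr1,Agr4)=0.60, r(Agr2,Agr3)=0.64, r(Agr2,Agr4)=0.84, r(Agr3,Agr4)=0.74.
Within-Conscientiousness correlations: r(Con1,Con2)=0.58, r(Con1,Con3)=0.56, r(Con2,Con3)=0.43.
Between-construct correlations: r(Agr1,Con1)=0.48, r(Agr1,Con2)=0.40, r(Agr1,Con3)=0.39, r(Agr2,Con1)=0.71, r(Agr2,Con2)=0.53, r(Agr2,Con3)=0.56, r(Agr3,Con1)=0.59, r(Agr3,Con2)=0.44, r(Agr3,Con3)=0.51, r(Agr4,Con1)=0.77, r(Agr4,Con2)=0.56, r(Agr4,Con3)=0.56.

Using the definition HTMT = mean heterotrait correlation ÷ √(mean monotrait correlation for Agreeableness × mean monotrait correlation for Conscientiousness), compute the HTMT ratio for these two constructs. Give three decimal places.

0.941

Mean heterotrait r = 6.50/12 = 0.5417.
Mean within-Agr = 3.80/6 = 0.6333; mean within-Con = 1.57/3 = 0.5233.
Geometric mean = √(0.6333 × 0.5233) = 0.5757.
HTMT = 0.5417 / 0.5757 = 0.941.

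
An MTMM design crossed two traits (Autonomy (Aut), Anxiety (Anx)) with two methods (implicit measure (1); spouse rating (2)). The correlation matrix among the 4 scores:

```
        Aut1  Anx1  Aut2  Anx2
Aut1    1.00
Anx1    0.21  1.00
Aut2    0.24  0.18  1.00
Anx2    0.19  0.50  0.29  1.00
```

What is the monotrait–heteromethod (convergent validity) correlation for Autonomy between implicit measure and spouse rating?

Same trait (Aut), different methods: r(Aut1, Aut2) = 0.24.

0.24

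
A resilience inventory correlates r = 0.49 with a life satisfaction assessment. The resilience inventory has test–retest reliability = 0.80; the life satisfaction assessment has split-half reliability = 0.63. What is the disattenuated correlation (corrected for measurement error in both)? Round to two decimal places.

r_true = r_obs / √(r_xx · r_yy) = 0.49 / √(0.80 × 0.63) = 0.49 / √0.5040 = 0.49 / 0.7099 ≈ 0.69.

0.69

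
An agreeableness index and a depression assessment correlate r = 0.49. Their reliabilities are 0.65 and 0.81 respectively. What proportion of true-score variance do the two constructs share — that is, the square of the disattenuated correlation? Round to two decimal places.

0.46

Disattenuated r = 0.49 / √(0.65 × 0.81) = 0.49 / 0.7256 = 0.6753.
Shared true-score variance = 0.6753² = 0.4560 ≈ 0.46.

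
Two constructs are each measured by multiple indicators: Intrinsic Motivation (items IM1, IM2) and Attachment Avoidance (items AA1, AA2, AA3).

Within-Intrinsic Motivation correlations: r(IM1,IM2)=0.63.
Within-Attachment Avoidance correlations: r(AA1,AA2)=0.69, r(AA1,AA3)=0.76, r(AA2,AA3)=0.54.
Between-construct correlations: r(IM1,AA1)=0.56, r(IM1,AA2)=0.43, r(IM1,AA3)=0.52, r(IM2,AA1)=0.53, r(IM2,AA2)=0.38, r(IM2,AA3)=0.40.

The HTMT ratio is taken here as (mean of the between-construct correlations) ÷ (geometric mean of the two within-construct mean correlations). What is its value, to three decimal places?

Mean between = 2.82/6 = 0.4700.
Mean within-IM = 0.63/1 = 0.6300; mean within-AA = 1.99/3 = 0.6633.
Geometric mean = √(0.6300 × 0.6633) = 0.6464.
HTMT = 0.4700 / 0.6464 = 0.727.

0.727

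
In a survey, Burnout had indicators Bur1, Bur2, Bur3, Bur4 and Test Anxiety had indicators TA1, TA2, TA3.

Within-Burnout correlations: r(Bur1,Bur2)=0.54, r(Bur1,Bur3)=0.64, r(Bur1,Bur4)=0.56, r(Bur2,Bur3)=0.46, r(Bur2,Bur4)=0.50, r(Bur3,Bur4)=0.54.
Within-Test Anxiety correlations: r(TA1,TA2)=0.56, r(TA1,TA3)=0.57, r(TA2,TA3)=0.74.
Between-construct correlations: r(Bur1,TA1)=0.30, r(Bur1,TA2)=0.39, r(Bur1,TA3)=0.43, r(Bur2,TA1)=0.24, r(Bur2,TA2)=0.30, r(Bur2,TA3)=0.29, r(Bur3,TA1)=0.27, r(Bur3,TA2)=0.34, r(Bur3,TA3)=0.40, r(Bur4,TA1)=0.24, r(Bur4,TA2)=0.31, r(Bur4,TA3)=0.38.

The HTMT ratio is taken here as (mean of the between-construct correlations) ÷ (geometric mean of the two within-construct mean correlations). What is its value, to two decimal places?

Mean between = 3.89/12 = 0.3242.
Mean within-Bur = 3.24/6 = 0.5400; mean within-TA = 1.87/3 = 0.6233.
Geometric mean = √(0.5400 × 0.6233) = 0.5802.
HTMT = 0.3242 / 0.5802 = 0.56.

0.56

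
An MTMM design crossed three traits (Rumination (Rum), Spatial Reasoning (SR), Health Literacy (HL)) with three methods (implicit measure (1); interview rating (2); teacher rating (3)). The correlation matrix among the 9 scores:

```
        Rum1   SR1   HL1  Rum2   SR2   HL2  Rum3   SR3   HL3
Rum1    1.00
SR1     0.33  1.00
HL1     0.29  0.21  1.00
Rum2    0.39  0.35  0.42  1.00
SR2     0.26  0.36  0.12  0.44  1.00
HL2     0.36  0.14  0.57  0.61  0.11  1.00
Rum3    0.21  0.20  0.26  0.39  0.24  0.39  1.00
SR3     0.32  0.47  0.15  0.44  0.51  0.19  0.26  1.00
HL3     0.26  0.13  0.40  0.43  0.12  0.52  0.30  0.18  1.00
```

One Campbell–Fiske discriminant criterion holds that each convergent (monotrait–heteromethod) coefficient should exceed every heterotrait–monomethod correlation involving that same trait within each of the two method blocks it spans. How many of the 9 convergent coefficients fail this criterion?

6

Convergent coefficients and their comparison sets:
Rum (methods 1·2): 0.39 vs {0.33, 0.44, 0.29, 0.61} → fail.
Rum (methods 1·3): 0.21 vs {0.33, 0.26, 0.29, 0.30} → fail.
Rum (methods 2·3): 0.39 vs {0.44, 0.26, 0.61, 0.30} → fail.
SR (methods 1·2): 0.36 vs {0.33, 0.44, 0.21, 0.11} → fail.
SR (methods 1·3): 0.47 vs {0.33, 0.26, 0.21, 0.18} → pass.
SR (methods 2·3): 0.51 vs {0.44, 0.26, 0.11, 0.18} → pass.
HL (methods 1·2): 0.57 vs {0.29, 0.61, 0.21, 0.11} → fail.
HL (methods 1·3): 0.40 vs {0.29, 0.30, 0.21, 0.18} → pass.
HL (methods 2·3): 0.52 vs {0.61, 0.30, 0.11, 0.18} → fail.
6 of 9 fail.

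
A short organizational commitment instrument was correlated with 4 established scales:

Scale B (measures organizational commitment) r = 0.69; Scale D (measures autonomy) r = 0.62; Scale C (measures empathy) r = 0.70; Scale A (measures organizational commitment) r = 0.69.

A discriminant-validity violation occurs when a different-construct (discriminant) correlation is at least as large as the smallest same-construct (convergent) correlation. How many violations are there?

Convergent (same construct = organizational commitment): Scale B, Scale A.
Smallest convergent = 0.69. Discriminant values: 0.62, 0.70; count ≥ 0.69 → 1.

1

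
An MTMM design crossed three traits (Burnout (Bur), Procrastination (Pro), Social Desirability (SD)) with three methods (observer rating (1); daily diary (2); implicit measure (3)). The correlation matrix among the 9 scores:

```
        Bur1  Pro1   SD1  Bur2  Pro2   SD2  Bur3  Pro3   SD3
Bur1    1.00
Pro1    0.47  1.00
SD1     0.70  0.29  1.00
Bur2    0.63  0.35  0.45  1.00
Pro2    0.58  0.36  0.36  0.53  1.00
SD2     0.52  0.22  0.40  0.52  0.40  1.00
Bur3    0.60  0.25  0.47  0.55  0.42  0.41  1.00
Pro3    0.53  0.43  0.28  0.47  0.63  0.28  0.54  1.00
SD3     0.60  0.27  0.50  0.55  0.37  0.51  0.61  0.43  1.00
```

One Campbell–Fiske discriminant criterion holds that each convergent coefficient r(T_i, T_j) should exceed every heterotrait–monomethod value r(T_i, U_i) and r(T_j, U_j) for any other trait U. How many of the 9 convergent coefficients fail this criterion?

8

Each convergent coefficient versus the relevant comparison correlations:
Bur (methods 1·2): 0.63 vs {0.47, 0.53, 0.70, 0.52} → fail.
Bur (methods 1·3): 0.60 vs {0.47, 0.54, 0.70, 0.61} → fail.
Bur (methods 2·3): 0.55 vs {0.53, 0.54, 0.52, 0.61} → fail.
Pro (methods 1·2): 0.36 vs {0.47, 0.53, 0.29, 0.40} → fail.
Pro (methods 1·3): 0.43 vs {0.47, 0.54, 0.29, 0.43} → fail.
Pro (methods 2·3): 0.63 vs {0.53, 0.54, 0.40, 0.43} → pass.
SD (methods 1·2): 0.40 vs {0.70, 0.52, 0.29, 0.40} → fail.
SD (methods 1·3): 0.50 vs {0.70, 0.61, 0.29, 0.43} → fail.
SD (methods 2·3): 0.51 vs {0.52, 0.61, 0.40, 0.43} → fail.
8 of 9 fail.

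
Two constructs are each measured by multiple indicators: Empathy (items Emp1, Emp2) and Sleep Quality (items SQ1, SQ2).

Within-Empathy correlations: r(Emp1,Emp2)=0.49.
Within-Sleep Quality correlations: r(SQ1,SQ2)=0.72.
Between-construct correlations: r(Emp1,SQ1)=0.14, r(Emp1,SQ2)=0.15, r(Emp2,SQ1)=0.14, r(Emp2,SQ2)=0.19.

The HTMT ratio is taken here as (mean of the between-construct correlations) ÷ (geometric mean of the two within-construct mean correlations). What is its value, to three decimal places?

Between-construct mean = 0.62/4 = 0.1550.
Mean within-Emp = 0.49/1 = 0.4900; mean within-SQ = 0.72/1 = 0.7200.
Geometric mean = √(0.4900 × 0.7200) = 0.5940.
HTMT = 0.1550 / 0.5940 = 0.261.

0.261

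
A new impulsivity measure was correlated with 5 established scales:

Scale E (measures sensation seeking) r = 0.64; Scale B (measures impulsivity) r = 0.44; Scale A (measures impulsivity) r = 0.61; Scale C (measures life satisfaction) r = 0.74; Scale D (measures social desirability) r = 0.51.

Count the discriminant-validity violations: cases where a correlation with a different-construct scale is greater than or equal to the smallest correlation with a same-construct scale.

Convergent (same construct = impulsivity): Scale B, Scale A.
Smallest convergent = 0.44. Discriminant values: 0.64, 0.74, 0.51; count ≥ 0.44 → 3.

3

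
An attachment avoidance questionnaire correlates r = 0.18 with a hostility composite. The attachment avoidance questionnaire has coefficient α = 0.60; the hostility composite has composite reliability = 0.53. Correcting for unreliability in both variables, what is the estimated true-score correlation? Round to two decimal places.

0.32

r_true = r_obs / √(r_xx · r_yy) = 0.18 / √(0.60 × 0.53) = 0.18 / √0.3180 = 0.18 / 0.5639 ≈ 0.32.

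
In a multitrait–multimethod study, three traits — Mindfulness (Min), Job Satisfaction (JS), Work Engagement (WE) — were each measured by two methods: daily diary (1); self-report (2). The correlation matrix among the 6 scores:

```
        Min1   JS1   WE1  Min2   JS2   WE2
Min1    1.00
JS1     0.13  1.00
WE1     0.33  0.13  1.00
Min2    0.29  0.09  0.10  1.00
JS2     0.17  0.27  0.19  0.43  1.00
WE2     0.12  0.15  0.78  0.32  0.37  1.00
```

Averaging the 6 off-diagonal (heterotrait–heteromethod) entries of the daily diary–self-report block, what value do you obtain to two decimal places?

HTHM values (method 1 × method 2): 0.17, 0.12, 0.09, 0.15, 0.10, 0.19; mean = 0.82/6 = 0.14.

0.14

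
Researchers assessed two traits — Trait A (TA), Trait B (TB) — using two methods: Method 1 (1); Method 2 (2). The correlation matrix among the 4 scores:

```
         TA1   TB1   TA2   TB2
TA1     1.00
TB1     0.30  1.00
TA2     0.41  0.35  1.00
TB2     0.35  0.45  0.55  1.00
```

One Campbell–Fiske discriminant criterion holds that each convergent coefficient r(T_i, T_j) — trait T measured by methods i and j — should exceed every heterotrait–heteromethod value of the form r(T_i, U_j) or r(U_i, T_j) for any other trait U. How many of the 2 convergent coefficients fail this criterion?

0

Convergent coefficients and their comparison sets:
TA (methods 1·2): 0.41 vs {0.35, 0.35} → pass.
TB (methods 1·2): 0.45 vs {0.35, 0.35} → pass.
0 of 2 fail.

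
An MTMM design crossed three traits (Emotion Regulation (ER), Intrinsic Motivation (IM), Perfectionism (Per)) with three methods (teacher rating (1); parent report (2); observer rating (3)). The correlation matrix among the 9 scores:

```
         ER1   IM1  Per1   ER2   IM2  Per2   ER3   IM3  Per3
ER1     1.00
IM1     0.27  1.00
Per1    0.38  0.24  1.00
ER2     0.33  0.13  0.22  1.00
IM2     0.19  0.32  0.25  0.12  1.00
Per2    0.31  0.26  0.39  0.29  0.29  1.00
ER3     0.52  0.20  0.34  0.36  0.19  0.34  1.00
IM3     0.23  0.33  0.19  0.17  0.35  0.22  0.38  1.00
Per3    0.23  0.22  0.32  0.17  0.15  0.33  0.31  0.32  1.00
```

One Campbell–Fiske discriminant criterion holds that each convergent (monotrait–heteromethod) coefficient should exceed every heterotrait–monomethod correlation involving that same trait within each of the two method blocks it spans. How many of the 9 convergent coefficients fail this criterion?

5

Convergent coefficients and their comparison sets:
ER (methods 1·2): 0.33 vs {0.27, 0.12, 0.38, 0.29} → fail.
ER (methods 1·3): 0.52 vs {0.27, 0.38, 0.38, 0.31} → pass.
ER (methods 2·3): 0.36 vs {0.12, 0.38, 0.29, 0.31} → fail.
IM (methods 1·2): 0.32 vs {0.27, 0.12, 0.24, 0.29} → pass.
IM (methods 1·3): 0.33 vs {0.27, 0.38, 0.24, 0.32} → fail.
IM (methods 2·3): 0.35 vs {0.12, 0.38, 0.29, 0.32} → fail.
Per (methods 1·2): 0.39 vs {0.38, 0.29, 0.24, 0.29} → pass.
Per (methods 1·3): 0.32 vs {0.38, 0.31, 0.24, 0.32} → fail.
Per (methods 2·3): 0.33 vs {0.29, 0.31, 0.29, 0.32} → pass.
5 of 9 fail.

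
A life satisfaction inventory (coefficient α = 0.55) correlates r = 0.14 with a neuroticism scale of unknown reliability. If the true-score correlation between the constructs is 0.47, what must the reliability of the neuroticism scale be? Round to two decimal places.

r_true = r_obs / √(r_xx · r_yy) ⇒ 0.47 = 0.14 / √(0.55 · r_yy).
√(0.55 · r_yy) = 0.14 / 0.47 = 0.2979; 0.55 · r_yy = 0.0887; r_yy = 0.0887 / 0.55 ≈ 0.16.

0.16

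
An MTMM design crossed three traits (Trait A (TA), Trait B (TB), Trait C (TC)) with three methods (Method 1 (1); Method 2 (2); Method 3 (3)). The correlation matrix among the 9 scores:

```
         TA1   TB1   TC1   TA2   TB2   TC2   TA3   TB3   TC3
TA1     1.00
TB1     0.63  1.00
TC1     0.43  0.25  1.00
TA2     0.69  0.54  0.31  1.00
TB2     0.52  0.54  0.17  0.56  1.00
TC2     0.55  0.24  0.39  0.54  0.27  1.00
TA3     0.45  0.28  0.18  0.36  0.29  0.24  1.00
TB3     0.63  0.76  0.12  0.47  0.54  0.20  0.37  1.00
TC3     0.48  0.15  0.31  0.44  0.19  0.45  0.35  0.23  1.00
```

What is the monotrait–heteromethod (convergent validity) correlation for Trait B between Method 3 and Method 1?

0.76

Same trait (TB), different methods: r(TB3, TB1) = 0.76.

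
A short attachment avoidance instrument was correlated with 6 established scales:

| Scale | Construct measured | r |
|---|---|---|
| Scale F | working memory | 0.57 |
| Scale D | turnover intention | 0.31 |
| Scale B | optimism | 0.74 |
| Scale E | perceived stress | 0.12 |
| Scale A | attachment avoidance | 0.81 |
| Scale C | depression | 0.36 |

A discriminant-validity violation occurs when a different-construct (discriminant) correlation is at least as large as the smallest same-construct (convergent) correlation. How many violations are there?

Convergent (same construct = attachment avoidance): Scale A.
Smallest convergent = 0.81. Discriminant values: 0.57, 0.31, 0.74, 0.12, 0.36; count ≥ 0.81 → 0.

0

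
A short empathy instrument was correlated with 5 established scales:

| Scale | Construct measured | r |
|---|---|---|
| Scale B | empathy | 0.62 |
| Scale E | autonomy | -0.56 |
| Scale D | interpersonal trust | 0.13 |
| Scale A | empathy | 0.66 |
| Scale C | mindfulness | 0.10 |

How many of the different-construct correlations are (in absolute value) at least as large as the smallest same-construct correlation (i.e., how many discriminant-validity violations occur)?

Convergent (same construct = empathy): Scale B, Scale A.
Smallest convergent = 0.62. Discriminant |r|: 0.56, 0.13, 0.10; count ≥ 0.62 → 0.

0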